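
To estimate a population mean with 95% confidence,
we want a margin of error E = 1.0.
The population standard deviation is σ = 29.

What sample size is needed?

z_0.025 = 1.960
n = (z×σ/E)² = (1.960×29/1.0)²
n = 3230.7856
Round up: n = 3231

Answer: n = 3231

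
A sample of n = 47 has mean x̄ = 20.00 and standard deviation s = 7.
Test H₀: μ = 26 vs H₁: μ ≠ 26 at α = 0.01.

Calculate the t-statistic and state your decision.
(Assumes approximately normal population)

df = n - 1 = 46
SE = s/√n = 7/√47 = 1.0211
t = (x̄ - μ₀)/SE = (20.00 - 26)/1.0211 = -5.8760
Critical value: t_{0.005,46} = ±2.687
p-value < 0.0001
Decision: reject H₀

Answer: t = -5.8760, reject H₀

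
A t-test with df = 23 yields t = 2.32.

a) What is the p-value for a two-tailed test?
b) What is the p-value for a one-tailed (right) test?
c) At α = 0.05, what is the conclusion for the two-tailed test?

Answer: a) 0.0296, b) 0.0148, c) reject H₀

Derivation:
Using t-distribution with df = 23:
a) Two-tailed: p = 2×P(T > 2.32) = 0.0296
b) One-tailed: p = P(T > 2.32) = 0.0148
c) 0.0296 < 0.05, reject H₀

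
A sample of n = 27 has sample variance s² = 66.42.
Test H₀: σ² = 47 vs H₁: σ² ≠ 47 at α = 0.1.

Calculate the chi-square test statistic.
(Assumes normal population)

Answer: χ² = 36.7430, fail to reject H₀

Derivation:
df = n - 1 = 26
χ² = (n-1)s²/σ₀² = 26×66.42/47 = 36.7430
Critical values: χ²_{0.95,26} = 15.379, χ²_{0.05,26} = 38.885
Rejection region: χ² < 15.379 or χ² > 38.885
Decision: fail to reject H₀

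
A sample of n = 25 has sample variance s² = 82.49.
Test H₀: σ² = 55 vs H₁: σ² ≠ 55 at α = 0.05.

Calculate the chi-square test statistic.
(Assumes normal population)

Answer: χ² = 35.9956, fail to reject H₀

Derivation:
df = n - 1 = 24
χ² = (n-1)s²/σ₀² = 24×82.49/55 = 35.9956
Critical values: χ²_{0.975,24} = 12.401, χ²_{0.025,24} = 39.364
Rejection region: χ² < 12.401 or χ² > 39.364
Decision: fail to reject H₀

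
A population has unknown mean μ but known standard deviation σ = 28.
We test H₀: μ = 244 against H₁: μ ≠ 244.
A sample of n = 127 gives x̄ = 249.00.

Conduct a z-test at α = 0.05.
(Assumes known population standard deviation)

Answer: z = 2.0124, reject H₀

Derivation:
Standard error: SE = σ/√n = 28/√127 = 2.4846
z-statistic: z = (x̄ - μ₀)/SE = (249.00 - 244)/2.4846 = 2.0124
Critical value: ±1.960
p-value = 0.0442
Decision: reject H₀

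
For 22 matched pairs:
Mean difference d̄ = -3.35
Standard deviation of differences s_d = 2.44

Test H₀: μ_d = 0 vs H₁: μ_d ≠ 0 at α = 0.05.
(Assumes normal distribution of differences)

df = n - 1 = 21
SE = s_d/√n = 2.44/√22 = 0.5202
t = d̄/SE = -3.35/0.5202 = -6.4398
Critical value: t_{0.025,21} = ±2.080
p-value < 0.0001
Decision: reject H₀

Answer: t = -6.4398, reject H₀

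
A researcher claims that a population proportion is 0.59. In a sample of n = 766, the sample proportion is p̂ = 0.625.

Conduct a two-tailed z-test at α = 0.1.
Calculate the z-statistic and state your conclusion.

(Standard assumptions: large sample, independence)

Answer: z = 1.9695, reject H₀

Derivation:
H₀: p = 0.59, H₁: p ≠ 0.59
Standard error: SE = √(p₀(1-p₀)/n) = √(0.59×0.41/766) = 0.017771
z-statistic: z = (p̂ - p₀)/SE = (0.625 - 0.59)/0.017771 = 1.9695
Critical value: z_0.05 = ±1.645
p-value = 0.0489
Decision: reject H₀ at α = 0.1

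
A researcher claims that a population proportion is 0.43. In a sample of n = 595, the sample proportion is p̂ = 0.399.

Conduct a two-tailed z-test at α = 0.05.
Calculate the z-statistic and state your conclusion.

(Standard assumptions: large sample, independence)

H₀: p = 0.43, H₁: p ≠ 0.43
Standard error: SE = √(p₀(1-p₀)/n) = √(0.43×0.57/595) = 0.020296
z-statistic: z = (p̂ - p₀)/SE = (0.399 - 0.43)/0.020296 = -1.5274
Critical value: z_0.025 = ±1.960
p-value = 0.1267
Decision: fail to reject H₀ at α = 0.05

Answer: z = -1.5274, fail to reject H₀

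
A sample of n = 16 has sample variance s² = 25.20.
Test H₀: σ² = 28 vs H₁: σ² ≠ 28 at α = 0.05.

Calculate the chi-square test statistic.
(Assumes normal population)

df = n - 1 = 15
χ² = (n-1)s²/σ₀² = 15×25.20/28 = 13.5000
Critical values: χ²_{0.975,15} = 6.262, χ²_{0.025,15} = 27.488
Rejection region: χ² < 6.262 or χ² > 27.488
Decision: fail to reject H₀

Answer: χ² = 13.5000, fail to reject H₀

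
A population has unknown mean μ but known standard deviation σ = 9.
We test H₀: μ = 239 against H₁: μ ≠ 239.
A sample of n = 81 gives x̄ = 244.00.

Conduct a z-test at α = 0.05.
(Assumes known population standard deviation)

Answer: z = 5.0000, reject H₀

Derivation:
Standard error: SE = σ/√n = 9/√81 = 1.0000
z-statistic: z = (x̄ - μ₀)/SE = (244.00 - 239)/1.0000 = 5.0000
Critical value: ±1.960
p-value < 0.0001
Decision: reject H₀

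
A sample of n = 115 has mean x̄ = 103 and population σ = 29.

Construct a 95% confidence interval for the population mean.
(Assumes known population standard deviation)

Answer: (97.6996, 108.3004)

Derivation:
Confidence level: 95%, α = 0.05
z_0.025 = 1.960
SE = σ/√n = 29/√115 = 2.7043
Margin of error = 1.960 × 2.7043 = 5.3004
CI: x̄ ± margin = 103 ± 5.3004
CI: (97.6996, 108.3004)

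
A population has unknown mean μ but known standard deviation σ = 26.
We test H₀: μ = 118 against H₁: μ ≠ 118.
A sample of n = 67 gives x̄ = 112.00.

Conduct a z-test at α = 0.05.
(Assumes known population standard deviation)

Answer: z = -1.8889, fail to reject H₀

Derivation:
Standard error: SE = σ/√n = 26/√67 = 3.1764
z-statistic: z = (x̄ - μ₀)/SE = (112.00 - 118)/3.1764 = -1.8889
Critical value: ±1.960
p-value = 0.0589
Decision: fail to reject H₀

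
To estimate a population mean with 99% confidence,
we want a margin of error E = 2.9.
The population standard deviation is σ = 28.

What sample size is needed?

z_0.005 = 2.576
n = (z×σ/E)² = (2.576×28/2.9)²
n = 618.6027
Round up: n = 619

Answer: n = 619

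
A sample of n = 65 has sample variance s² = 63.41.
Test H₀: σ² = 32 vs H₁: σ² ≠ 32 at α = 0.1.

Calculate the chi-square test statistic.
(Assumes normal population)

Answer: χ² = 126.8200, reject H₀

Derivation:
df = n - 1 = 64
χ² = (n-1)s²/σ₀² = 64×63.41/32 = 126.8200
Critical values: χ²_{0.95,64} = 46.595, χ²_{0.05,64} = 83.675
Rejection region: χ² < 46.595 or χ² > 83.675
Decision: reject H₀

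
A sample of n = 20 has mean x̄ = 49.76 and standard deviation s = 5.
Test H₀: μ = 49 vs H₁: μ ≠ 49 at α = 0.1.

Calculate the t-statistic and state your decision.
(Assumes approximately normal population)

Answer: t = 0.6798, fail to reject H₀

Derivation:
df = n - 1 = 19
SE = s/√n = 5/√20 = 1.1180
t = (x̄ - μ₀)/SE = (49.76 - 49)/1.1180 = 0.6798
Critical value: t_{0.05,19} = ±1.729
p-value ≈ 0.5048
Decision: fail to reject H₀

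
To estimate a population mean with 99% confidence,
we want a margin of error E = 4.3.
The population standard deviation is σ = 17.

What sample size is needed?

z_0.005 = 2.576
n = (z×σ/E)² = (2.576×17/4.3)²
n = 103.7176
Round up: n = 104

Answer: n = 104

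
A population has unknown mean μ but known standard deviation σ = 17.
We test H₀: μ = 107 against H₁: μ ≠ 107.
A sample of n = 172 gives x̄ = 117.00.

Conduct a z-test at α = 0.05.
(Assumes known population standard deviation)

Answer: z = 7.7149, reject H₀

Derivation:
Standard error: SE = σ/√n = 17/√172 = 1.2962
z-statistic: z = (x̄ - μ₀)/SE = (117.00 - 107)/1.2962 = 7.7149
Critical value: ±1.960
p-value < 0.0001
Decision: reject H₀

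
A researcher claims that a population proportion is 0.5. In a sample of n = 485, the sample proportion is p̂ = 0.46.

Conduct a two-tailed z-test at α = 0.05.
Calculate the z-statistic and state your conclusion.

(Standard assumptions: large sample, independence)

H₀: p = 0.5, H₁: p ≠ 0.5
Standard error: SE = √(p₀(1-p₀)/n) = √(0.5×0.5/485) = 0.022704
z-statistic: z = (p̂ - p₀)/SE = (0.46 - 0.5)/0.022704 = -1.7618
Critical value: z_0.025 = ±1.960
p-value = 0.0781
Decision: fail to reject H₀ at α = 0.05

Answer: z = -1.7618, fail to reject H₀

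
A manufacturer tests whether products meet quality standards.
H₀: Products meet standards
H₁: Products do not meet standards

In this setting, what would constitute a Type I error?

Type I error: rejecting H₀ when it is actually true (false positive).
Type II error: failing to reject H₀ when H₁ is actually true (false negative).

Answer: Rejecting good products that actually meet standards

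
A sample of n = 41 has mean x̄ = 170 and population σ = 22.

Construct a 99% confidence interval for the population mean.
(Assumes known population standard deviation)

Answer: (161.1494, 178.8506)

Derivation:
Confidence level: 99%, α = 0.01
z_0.005 = 2.576
SE = σ/√n = 22/√41 = 3.4358
Margin of error = 2.576 × 3.4358 = 8.8506
CI: x̄ ± margin = 170 ± 8.8506
CI: (161.1494, 178.8506)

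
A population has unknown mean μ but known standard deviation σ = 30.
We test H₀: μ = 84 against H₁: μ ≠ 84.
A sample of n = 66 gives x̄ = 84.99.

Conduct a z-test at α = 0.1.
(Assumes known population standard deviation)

Standard error: SE = σ/√n = 30/√66 = 3.6927
z-statistic: z = (x̄ - μ₀)/SE = (84.99 - 84)/3.6927 = 0.2681
Critical value: ±1.645
p-value = 0.7886
Decision: fail to reject H₀

Answer: z = 0.2681, fail to reject H₀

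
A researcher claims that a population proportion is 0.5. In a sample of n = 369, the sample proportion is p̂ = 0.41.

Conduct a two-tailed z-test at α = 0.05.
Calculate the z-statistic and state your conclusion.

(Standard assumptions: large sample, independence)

Answer: z = -3.4577, reject H₀

Derivation:
H₀: p = 0.5, H₁: p ≠ 0.5
Standard error: SE = √(p₀(1-p₀)/n) = √(0.5×0.5/369) = 0.026029
z-statistic: z = (p̂ - p₀)/SE = (0.41 - 0.5)/0.026029 = -3.4577
Critical value: z_0.025 = ±1.960
p-value = 0.0005
Decision: reject H₀ at α = 0.05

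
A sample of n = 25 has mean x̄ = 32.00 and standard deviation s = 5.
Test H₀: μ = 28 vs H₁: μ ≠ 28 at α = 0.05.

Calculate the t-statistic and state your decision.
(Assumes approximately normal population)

df = n - 1 = 24
SE = s/√n = 5/√25 = 1.0000
t = (x̄ - μ₀)/SE = (32.00 - 28)/1.0000 = 4.0000
Critical value: t_{0.025,24} = ±2.064
p-value ≈ 0.0005
Decision: reject H₀

Answer: t = 4.0000, reject H₀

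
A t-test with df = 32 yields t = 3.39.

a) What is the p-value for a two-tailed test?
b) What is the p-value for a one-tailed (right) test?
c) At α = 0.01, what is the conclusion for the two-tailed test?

Answer: a) 0.0019, b) 0.0009, c) reject H₀

Derivation:
Using t-distribution with df = 32:
a) Two-tailed: p = 2×P(T > 3.39) = 0.0019
b) One-tailed: p = P(T > 3.39) = 0.0009
c) 0.0019 < 0.01, reject H₀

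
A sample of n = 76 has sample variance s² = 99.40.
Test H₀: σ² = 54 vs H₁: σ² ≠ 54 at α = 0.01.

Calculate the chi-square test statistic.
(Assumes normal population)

Answer: χ² = 138.0556, reject H₀

Derivation:
df = n - 1 = 75
χ² = (n-1)s²/σ₀² = 75×99.40/54 = 138.0556
Critical values: χ²_{0.995,75} = 47.206, χ²_{0.005,75} = 110.286
Rejection region: χ² < 47.206 or χ² > 110.286
Decision: reject H₀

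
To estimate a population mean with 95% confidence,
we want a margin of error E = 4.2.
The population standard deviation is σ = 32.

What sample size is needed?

Answer: n = 224

Derivation:
z_0.025 = 1.960
n = (z×σ/E)² = (1.960×32/4.2)²
n = 223.0044
Round up: n = 224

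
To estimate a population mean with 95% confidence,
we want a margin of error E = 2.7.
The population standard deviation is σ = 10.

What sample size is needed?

Answer: n = 53

Derivation:
z_0.025 = 1.960
n = (z×σ/E)² = (1.960×10/2.7)²
n = 52.6968
Round up: n = 53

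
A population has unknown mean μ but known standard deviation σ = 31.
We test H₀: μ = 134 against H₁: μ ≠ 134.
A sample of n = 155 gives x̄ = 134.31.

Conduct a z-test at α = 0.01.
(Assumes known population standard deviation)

Standard error: SE = σ/√n = 31/√155 = 2.4900
z-statistic: z = (x̄ - μ₀)/SE = (134.31 - 134)/2.4900 = 0.1245
Critical value: ±2.576
p-value = 0.9009
Decision: fail to reject H₀

Answer: z = 0.1245, fail to reject H₀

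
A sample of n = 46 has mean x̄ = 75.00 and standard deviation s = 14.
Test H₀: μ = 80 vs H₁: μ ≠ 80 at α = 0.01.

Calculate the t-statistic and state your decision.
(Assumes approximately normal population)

df = n - 1 = 45
SE = s/√n = 14/√46 = 2.0642
t = (x̄ - μ₀)/SE = (75.00 - 80)/2.0642 = -2.4222
Critical value: t_{0.005,45} = ±2.690
p-value ≈ 0.0195
Decision: fail to reject H₀

Answer: t = -2.4222, fail to reject H₀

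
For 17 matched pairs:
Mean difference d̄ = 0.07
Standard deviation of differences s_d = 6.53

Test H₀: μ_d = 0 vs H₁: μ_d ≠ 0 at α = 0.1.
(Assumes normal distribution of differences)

df = n - 1 = 16
SE = s_d/√n = 6.53/√17 = 1.5838
t = d̄/SE = 0.07/1.5838 = 0.0442
Critical value: t_{0.05,16} = ±1.746
p-value ≈ 0.9653
Decision: fail to reject H₀

Answer: t = 0.0442, fail to reject H₀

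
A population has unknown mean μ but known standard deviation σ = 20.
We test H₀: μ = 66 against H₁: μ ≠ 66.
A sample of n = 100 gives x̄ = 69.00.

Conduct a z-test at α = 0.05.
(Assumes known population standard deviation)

Standard error: SE = σ/√n = 20/√100 = 2.0000
z-statistic: z = (x̄ - μ₀)/SE = (69.00 - 66)/2.0000 = 1.5000
Critical value: ±1.960
p-value = 0.1336
Decision: fail to reject H₀

Answer: z = 1.5000, fail to reject H₀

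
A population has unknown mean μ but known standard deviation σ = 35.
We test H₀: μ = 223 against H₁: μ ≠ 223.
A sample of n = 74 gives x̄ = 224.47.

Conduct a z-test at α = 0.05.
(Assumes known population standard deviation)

Answer: z = 0.3613, fail to reject H₀

Derivation:
Standard error: SE = σ/√n = 35/√74 = 4.0687
z-statistic: z = (x̄ - μ₀)/SE = (224.47 - 223)/4.0687 = 0.3613
Critical value: ±1.960
p-value = 0.7179
Decision: fail to reject H₀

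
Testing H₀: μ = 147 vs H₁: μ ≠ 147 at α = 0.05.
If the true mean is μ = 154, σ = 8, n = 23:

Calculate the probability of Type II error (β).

SE = σ/√n = 8/√23 = 1.6681
Critical values: μ₀ ± z_0.025×SE = 147 ± 1.960×1.6681
Acceptance region: (143.7305, 150.2695)
Under H₁ (μ = 154): z_high = (150.2695 - 154)/1.6681 = -2.2364, z_low = (143.7305 - 154)/1.6681 = -6.1564
β = P(not reject | H₁) = Φ(-2.2364) - Φ(-6.1564) ≈ 0.0127

Answer: β ≈ 0.0127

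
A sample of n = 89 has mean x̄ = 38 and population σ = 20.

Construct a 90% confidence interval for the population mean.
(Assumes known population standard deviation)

Confidence level: 90%, α = 0.1
z_0.05 = 1.645
SE = σ/√n = 20/√89 = 2.1200
Margin of error = 1.645 × 2.1200 = 3.4874
CI: x̄ ± margin = 38 ± 3.4874
CI: (34.5126, 41.4874)

Answer: (34.5126, 41.4874)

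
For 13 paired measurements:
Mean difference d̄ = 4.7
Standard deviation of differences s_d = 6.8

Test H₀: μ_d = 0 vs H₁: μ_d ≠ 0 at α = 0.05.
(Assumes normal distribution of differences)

df = n - 1 = 12
SE = s_d/√n = 6.8/√13 = 1.8860
t = d̄/SE = 4.7/1.8860 = 2.4920
Critical value: t_{0.025,12} = ±2.179
p-value ≈ 0.0283
Decision: reject H₀

Answer: t = 2.4920, reject H₀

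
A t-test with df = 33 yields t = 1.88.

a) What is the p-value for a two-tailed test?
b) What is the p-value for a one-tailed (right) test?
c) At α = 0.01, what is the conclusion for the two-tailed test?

Answer: a) 0.0690, b) 0.0345, c) fail to reject H₀

Derivation:
Using t-distribution with df = 33:
a) Two-tailed: p = 2×P(T > 1.88) = 0.0690
b) One-tailed: p = P(T > 1.88) = 0.0345
c) 0.0690 ≥ 0.01, fail to reject H₀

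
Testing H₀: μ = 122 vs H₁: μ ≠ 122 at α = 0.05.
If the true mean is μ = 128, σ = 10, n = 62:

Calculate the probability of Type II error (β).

Answer: β ≈ 0.0029

Derivation:
SE = σ/√n = 10/√62 = 1.2700
Critical values: μ₀ ± z_0.025×SE = 122 ± 1.960×1.2700
Acceptance region: (119.5108, 124.4892)
Under H₁ (μ = 128): z_high = (124.4892 - 128)/1.2700 = -2.7644, z_low = (119.5108 - 128)/1.2700 = -6.6844
β = P(not reject | H₁) = Φ(-2.7644) - Φ(-6.6844) ≈ 0.0029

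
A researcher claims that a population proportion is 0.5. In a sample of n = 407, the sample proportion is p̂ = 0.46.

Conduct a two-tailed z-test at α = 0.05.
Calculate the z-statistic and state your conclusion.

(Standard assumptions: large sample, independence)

H₀: p = 0.5, H₁: p ≠ 0.5
Standard error: SE = √(p₀(1-p₀)/n) = √(0.5×0.5/407) = 0.024784
z-statistic: z = (p̂ - p₀)/SE = (0.46 - 0.5)/0.024784 = -1.6139
Critical value: z_0.025 = ±1.960
p-value = 0.1065
Decision: fail to reject H₀ at α = 0.05

Answer: z = -1.6139, fail to reject H₀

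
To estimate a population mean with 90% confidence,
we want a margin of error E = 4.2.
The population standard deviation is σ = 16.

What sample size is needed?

z_0.05 = 1.645
n = (z×σ/E)² = (1.645×16/4.2)²
n = 39.2711
Round up: n = 40

Answer: n = 40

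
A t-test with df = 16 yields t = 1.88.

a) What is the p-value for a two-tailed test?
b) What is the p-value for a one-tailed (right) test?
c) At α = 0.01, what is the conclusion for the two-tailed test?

Using t-distribution with df = 16:
a) Two-tailed: p = 2×P(T > 1.88) = 0.0784
b) One-tailed: p = P(T > 1.88) = 0.0392
c) 0.0784 ≥ 0.01, fail to reject H₀

Answer: a) 0.0784, b) 0.0392, c) fail to reject H₀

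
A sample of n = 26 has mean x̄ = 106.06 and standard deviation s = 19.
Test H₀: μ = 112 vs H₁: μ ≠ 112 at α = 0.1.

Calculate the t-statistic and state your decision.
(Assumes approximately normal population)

Answer: t = -1.5941, fail to reject H₀

Derivation:
df = n - 1 = 25
SE = s/√n = 19/√26 = 3.7262
t = (x̄ - μ₀)/SE = (106.06 - 112)/3.7262 = -1.5941
Critical value: t_{0.05,25} = ±1.708
p-value ≈ 0.1235
Decision: fail to reject H₀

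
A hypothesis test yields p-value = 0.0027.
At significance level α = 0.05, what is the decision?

Answer: reject H₀

Derivation:
Compare p-value to α:
0.0027 < 0.05
Decision: reject H₀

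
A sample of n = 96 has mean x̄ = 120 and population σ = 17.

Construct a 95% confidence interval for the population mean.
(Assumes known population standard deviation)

Answer: (116.5992, 123.4008)

Derivation:
Confidence level: 95%, α = 0.05
z_0.025 = 1.960
SE = σ/√n = 17/√96 = 1.7351
Margin of error = 1.960 × 1.7351 = 3.4008
CI: x̄ ± margin = 120 ± 3.4008
CI: (116.5992, 123.4008)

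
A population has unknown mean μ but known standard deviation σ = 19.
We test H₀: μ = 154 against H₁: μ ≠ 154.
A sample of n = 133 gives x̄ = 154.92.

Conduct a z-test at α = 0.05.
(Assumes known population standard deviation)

Standard error: SE = σ/√n = 19/√133 = 1.6475
z-statistic: z = (x̄ - μ₀)/SE = (154.92 - 154)/1.6475 = 0.5584
Critical value: ±1.960
p-value = 0.5766
Decision: fail to reject H₀

Answer: z = 0.5584, fail to reject H₀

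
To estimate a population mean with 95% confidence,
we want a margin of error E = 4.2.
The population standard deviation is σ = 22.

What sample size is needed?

z_0.025 = 1.960
n = (z×σ/E)² = (1.960×22/4.2)²
n = 105.4044
Round up: n = 106

Answer: n = 106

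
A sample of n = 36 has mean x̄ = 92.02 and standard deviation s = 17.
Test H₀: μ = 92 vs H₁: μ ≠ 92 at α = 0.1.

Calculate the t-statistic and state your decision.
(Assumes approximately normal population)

Answer: t = 0.0071, fail to reject H₀

Derivation:
df = n - 1 = 35
SE = s/√n = 17/√36 = 2.8333
t = (x̄ - μ₀)/SE = (92.02 - 92)/2.8333 = 0.0071
Critical value: t_{0.05,35} = ±1.690
p-value ≈ 0.9944
Decision: fail to reject H₀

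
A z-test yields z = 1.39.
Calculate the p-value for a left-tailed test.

Answer: p-value ≈ 0.9177

Derivation:
For z = 1.39:
p = P(Z < 1.39) = Φ(1.39) = 0.9177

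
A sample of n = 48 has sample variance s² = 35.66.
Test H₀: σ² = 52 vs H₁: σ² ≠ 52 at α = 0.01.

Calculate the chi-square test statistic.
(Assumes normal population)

Answer: χ² = 32.2312, fail to reject H₀

Derivation:
df = n - 1 = 47
χ² = (n-1)s²/σ₀² = 47×35.66/52 = 32.2312
Critical values: χ²_{0.995,47} = 25.775, χ²_{0.005,47} = 75.704
Rejection region: χ² < 25.775 or χ² > 75.704
Decision: fail to reject H₀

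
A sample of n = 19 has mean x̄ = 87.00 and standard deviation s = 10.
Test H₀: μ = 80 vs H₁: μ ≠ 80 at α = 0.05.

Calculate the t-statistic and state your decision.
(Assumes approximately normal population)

Answer: t = 3.0512, reject H₀

Derivation:
df = n - 1 = 18
SE = s/√n = 10/√19 = 2.2942
t = (x̄ - μ₀)/SE = (87.00 - 80)/2.2942 = 3.0512
Critical value: t_{0.025,18} = ±2.101
p-value ≈ 0.0069
Decision: reject H₀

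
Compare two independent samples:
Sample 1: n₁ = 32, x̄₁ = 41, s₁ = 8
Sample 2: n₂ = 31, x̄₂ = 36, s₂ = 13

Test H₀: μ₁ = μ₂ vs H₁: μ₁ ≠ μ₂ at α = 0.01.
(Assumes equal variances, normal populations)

Answer: t = 1.8450, fail to reject H₀

Derivation:
Pooled variance: s²_p = [31×8² + 30×13²]/(61) = 115.6393
s_p = 10.7536
SE = s_p×√(1/n₁ + 1/n₂) = 10.7536×√(1/32 + 1/31) = 2.7100
t = (x̄₁ - x̄₂)/SE = (41 - 36)/2.7100 = 1.8450
df = 61, t-critical = ±2.659
Decision: fail to reject H₀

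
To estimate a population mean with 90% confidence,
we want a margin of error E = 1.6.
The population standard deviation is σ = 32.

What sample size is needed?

z_0.05 = 1.645
n = (z×σ/E)² = (1.645×32/1.6)²
n = 1082.4100
Round up: n = 1083

Answer: n = 1083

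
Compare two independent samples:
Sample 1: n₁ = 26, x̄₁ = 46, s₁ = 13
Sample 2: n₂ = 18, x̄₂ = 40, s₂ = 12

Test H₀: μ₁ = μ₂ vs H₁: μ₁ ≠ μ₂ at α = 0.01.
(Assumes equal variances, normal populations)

Pooled variance: s²_p = [25×13² + 17×12²]/(42) = 158.8810
s_p = 12.6048
SE = s_p×√(1/n₁ + 1/n₂) = 12.6048×√(1/26 + 1/18) = 3.8649
t = (x̄₁ - x̄₂)/SE = (46 - 40)/3.8649 = 1.5524
df = 42, t-critical = ±2.698
Decision: fail to reject H₀

Answer: t = 1.5524, fail to reject H₀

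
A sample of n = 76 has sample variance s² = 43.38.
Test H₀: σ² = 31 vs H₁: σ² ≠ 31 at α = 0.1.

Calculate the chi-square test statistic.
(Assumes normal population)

df = n - 1 = 75
χ² = (n-1)s²/σ₀² = 75×43.38/31 = 104.9516
Critical values: χ²_{0.95,75} = 56.054, χ²_{0.05,75} = 96.217
Rejection region: χ² < 56.054 or χ² > 96.217
Decision: reject H₀

Answer: χ² = 104.9516, reject H₀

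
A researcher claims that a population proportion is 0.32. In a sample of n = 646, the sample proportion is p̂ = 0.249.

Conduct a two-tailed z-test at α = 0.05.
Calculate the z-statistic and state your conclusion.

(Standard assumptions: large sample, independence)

H₀: p = 0.32, H₁: p ≠ 0.32
Standard error: SE = √(p₀(1-p₀)/n) = √(0.32×0.68/646) = 0.018353
z-statistic: z = (p̂ - p₀)/SE = (0.249 - 0.32)/0.018353 = -3.8686
Critical value: z_0.025 = ±1.960
p-value = 0.0001
Decision: reject H₀ at α = 0.05

Answer: z = -3.8686, reject H₀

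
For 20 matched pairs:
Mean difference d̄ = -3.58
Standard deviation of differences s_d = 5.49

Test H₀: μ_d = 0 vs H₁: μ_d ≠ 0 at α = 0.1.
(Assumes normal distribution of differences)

Answer: t = -2.9163, reject H₀

Derivation:
df = n - 1 = 19
SE = s_d/√n = 5.49/√20 = 1.2276
t = d̄/SE = -3.58/1.2276 = -2.9163
Critical value: t_{0.05,19} = ±1.729
p-value ≈ 0.0089
Decision: reject H₀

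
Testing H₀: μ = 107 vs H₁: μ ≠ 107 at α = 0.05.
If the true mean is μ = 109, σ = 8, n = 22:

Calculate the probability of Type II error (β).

SE = σ/√n = 8/√22 = 1.7056
Critical values: μ₀ ± z_0.025×SE = 107 ± 1.960×1.7056
Acceptance region: (103.6570, 110.3430)
Under H₁ (μ = 109): z_high = (110.3430 - 109)/1.7056 = 0.7874, z_low = (103.6570 - 109)/1.7056 = -3.1326
β = P(not reject | H₁) = Φ(0.7874) - Φ(-3.1326) ≈ 0.7836

Answer: β ≈ 0.7836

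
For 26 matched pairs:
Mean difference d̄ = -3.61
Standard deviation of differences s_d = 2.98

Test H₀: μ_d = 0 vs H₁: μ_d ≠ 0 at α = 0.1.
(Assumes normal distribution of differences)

df = n - 1 = 25
SE = s_d/√n = 2.98/√26 = 0.5844
t = d̄/SE = -3.61/0.5844 = -6.1773
Critical value: t_{0.05,25} = ±1.708
p-value < 0.0001
Decision: reject H₀

Answer: t = -6.1773, reject H₀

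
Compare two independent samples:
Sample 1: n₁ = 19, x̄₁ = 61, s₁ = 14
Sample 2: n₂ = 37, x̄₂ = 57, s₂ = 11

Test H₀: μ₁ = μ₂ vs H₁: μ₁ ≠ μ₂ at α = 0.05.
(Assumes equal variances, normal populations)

Answer: t = 1.1729, fail to reject H₀

Derivation:
Pooled variance: s²_p = [18×14² + 36×11²]/(54) = 146.0000
s_p = 12.0830
SE = s_p×√(1/n₁ + 1/n₂) = 12.0830×√(1/19 + 1/37) = 3.4103
t = (x̄₁ - x̄₂)/SE = (61 - 57)/3.4103 = 1.1729
df = 54, t-critical = ±2.005
Decision: fail to reject H₀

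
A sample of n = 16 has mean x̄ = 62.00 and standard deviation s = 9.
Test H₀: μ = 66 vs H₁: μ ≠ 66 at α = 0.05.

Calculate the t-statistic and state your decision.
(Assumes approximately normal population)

Answer: t = -1.7778, fail to reject H₀

Derivation:
df = n - 1 = 15
SE = s/√n = 9/√16 = 2.2500
t = (x̄ - μ₀)/SE = (62.00 - 66)/2.2500 = -1.7778
Critical value: t_{0.025,15} = ±2.131
p-value ≈ 0.0957
Decision: fail to reject H₀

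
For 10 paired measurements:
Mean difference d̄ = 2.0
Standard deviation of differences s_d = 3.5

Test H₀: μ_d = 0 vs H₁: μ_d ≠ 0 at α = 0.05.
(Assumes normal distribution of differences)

Answer: t = 1.8070, fail to reject H₀

Derivation:
df = n - 1 = 9
SE = s_d/√n = 3.5/√10 = 1.1068
t = d̄/SE = 2.0/1.1068 = 1.8070
Critical value: t_{0.025,9} = ±2.262
p-value ≈ 0.1042
Decision: fail to reject H₀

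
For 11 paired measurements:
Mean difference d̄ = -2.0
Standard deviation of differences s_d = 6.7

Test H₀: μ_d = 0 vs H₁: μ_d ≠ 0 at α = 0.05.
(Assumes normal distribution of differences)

df = n - 1 = 10
SE = s_d/√n = 6.7/√11 = 2.0201
t = d̄/SE = -2.0/2.0201 = -0.9900
Critical value: t_{0.025,10} = ±2.228
p-value ≈ 0.3455
Decision: fail to reject H₀

Answer: t = -0.9900, fail to reject H₀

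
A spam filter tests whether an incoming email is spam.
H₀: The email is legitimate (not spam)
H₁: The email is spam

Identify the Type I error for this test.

Answer: Marking a legitimate email as spam

Derivation:
Type I error: rejecting H₀ when it is actually true (false positive).
Type II error: failing to reject H₀ when H₁ is actually true (false negative).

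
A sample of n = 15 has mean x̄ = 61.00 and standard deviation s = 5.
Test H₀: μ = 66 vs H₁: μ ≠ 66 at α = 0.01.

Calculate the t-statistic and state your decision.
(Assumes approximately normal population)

df = n - 1 = 14
SE = s/√n = 5/√15 = 1.2910
t = (x̄ - μ₀)/SE = (61.00 - 66)/1.2910 = -3.8730
Critical value: t_{0.005,14} = ±2.977
p-value ≈ 0.0017
Decision: reject H₀

Answer: t = -3.8730, reject H₀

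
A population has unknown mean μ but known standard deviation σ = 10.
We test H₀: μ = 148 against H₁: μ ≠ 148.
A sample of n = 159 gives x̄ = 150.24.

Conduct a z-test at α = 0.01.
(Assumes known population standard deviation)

Answer: z = 2.8244, reject H₀

Derivation:
Standard error: SE = σ/√n = 10/√159 = 0.7931
z-statistic: z = (x̄ - μ₀)/SE = (150.24 - 148)/0.7931 = 2.8244
Critical value: ±2.576
p-value = 0.0047
Decision: reject H₀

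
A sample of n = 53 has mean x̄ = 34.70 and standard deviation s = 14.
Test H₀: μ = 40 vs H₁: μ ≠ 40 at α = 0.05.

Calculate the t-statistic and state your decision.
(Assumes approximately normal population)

Answer: t = -2.7561, reject H₀

Derivation:
df = n - 1 = 52
SE = s/√n = 14/√53 = 1.9230
t = (x̄ - μ₀)/SE = (34.70 - 40)/1.9230 = -2.7561
Critical value: t_{0.025,52} = ±2.007
p-value ≈ 0.0080
Decision: reject H₀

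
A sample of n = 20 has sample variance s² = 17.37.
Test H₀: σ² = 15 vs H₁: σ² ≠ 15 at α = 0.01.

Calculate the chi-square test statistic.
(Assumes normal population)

df = n - 1 = 19
χ² = (n-1)s²/σ₀² = 19×17.37/15 = 22.0020
Critical values: χ²_{0.995,19} = 6.844, χ²_{0.005,19} = 38.582
Rejection region: χ² < 6.844 or χ² > 38.582
Decision: fail to reject H₀

Answer: χ² = 22.0020, fail to reject H₀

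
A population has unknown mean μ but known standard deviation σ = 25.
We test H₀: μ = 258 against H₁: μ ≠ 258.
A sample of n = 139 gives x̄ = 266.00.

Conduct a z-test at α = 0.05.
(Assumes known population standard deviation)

Standard error: SE = σ/√n = 25/√139 = 2.1205
z-statistic: z = (x̄ - μ₀)/SE = (266.00 - 258)/2.1205 = 3.7727
Critical value: ±1.960
p-value = 0.0002
Decision: reject H₀

Answer: z = 3.7727, reject H₀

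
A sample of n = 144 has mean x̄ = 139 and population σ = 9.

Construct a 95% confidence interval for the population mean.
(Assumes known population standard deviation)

Answer: (137.5300, 140.4700)

Derivation:
Confidence level: 95%, α = 0.05
z_0.025 = 1.960
SE = σ/√n = 9/√144 = 0.7500
Margin of error = 1.960 × 0.7500 = 1.4700
CI: x̄ ± margin = 139 ± 1.4700
CI: (137.5300, 140.4700)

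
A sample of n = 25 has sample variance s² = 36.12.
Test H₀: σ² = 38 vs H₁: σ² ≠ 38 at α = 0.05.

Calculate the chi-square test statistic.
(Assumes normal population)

Answer: χ² = 22.8126, fail to reject H₀

Derivation:
df = n - 1 = 24
χ² = (n-1)s²/σ₀² = 24×36.12/38 = 22.8126
Critical values: χ²_{0.975,24} = 12.401, χ²_{0.025,24} = 39.364
Rejection region: χ² < 12.401 or χ² > 39.364
Decision: fail to reject H₀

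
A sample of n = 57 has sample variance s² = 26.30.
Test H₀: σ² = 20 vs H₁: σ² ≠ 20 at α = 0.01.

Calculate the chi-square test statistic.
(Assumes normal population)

df = n - 1 = 56
χ² = (n-1)s²/σ₀² = 56×26.30/20 = 73.6400
Critical values: χ²_{0.995,56} = 32.490, χ²_{0.005,56} = 86.994
Rejection region: χ² < 32.490 or χ² > 86.994
Decision: fail to reject H₀

Answer: χ² = 73.6400, fail to reject H₀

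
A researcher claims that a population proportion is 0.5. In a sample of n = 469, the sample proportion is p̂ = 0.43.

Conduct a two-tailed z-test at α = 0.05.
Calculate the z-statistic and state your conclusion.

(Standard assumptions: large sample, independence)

Answer: z = -3.0319, reject H₀

Derivation:
H₀: p = 0.5, H₁: p ≠ 0.5
Standard error: SE = √(p₀(1-p₀)/n) = √(0.5×0.5/469) = 0.023088
z-statistic: z = (p̂ - p₀)/SE = (0.43 - 0.5)/0.023088 = -3.0319
Critical value: z_0.025 = ±1.960
p-value = 0.0024
Decision: reject H₀ at α = 0.05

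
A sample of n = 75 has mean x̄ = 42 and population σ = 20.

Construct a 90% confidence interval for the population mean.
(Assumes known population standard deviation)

Answer: (38.2010, 45.7990)

Derivation:
Confidence level: 90%, α = 0.1
z_0.05 = 1.645
SE = σ/√n = 20/√75 = 2.3094
Margin of error = 1.645 × 2.3094 = 3.7990
CI: x̄ ± margin = 42 ± 3.7990
CI: (38.2010, 45.7990)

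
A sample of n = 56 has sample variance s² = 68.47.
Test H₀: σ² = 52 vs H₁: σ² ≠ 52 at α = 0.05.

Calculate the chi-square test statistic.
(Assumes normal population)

df = n - 1 = 55
χ² = (n-1)s²/σ₀² = 55×68.47/52 = 72.4202
Critical values: χ²_{0.975,55} = 36.398, χ²_{0.025,55} = 77.380
Rejection region: χ² < 36.398 or χ² > 77.380
Decision: fail to reject H₀

Answer: χ² = 72.4202, fail to reject H₀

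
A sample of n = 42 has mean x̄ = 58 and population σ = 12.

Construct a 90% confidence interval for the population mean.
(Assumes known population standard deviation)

Confidence level: 90%, α = 0.1
z_0.05 = 1.645
SE = σ/√n = 12/√42 = 1.8516
Margin of error = 1.645 × 1.8516 = 3.0459
CI: x̄ ± margin = 58 ± 3.0459
CI: (54.9541, 61.0459)

Answer: (54.9541, 61.0459)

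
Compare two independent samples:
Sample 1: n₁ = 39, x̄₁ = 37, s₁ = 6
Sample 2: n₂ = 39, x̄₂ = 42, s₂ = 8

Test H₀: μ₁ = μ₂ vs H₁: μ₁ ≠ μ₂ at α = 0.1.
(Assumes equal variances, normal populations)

Pooled variance: s²_p = [38×6² + 38×8²]/(76) = 50.0000
s_p = 7.0711
SE = s_p×√(1/n₁ + 1/n₂) = 7.0711×√(1/39 + 1/39) = 1.6013
t = (x̄₁ - x̄₂)/SE = (37 - 42)/1.6013 = -3.1225
df = 76, t-critical = ±1.665
Decision: reject H₀

Answer: t = -3.1225, reject H₀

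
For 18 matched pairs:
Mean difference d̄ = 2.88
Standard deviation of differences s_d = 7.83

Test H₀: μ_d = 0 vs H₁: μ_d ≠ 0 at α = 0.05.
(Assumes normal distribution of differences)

df = n - 1 = 17
SE = s_d/√n = 7.83/√18 = 1.8455
t = d̄/SE = 2.88/1.8455 = 1.5606
Critical value: t_{0.025,17} = ±2.110
p-value ≈ 0.1370
Decision: fail to reject H₀

Answer: t = 1.5606, fail to reject H₀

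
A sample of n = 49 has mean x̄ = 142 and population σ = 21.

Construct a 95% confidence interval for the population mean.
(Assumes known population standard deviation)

Answer: (136.1200, 147.8800)

Derivation:
Confidence level: 95%, α = 0.05
z_0.025 = 1.960
SE = σ/√n = 21/√49 = 3.0000
Margin of error = 1.960 × 3.0000 = 5.8800
CI: x̄ ± margin = 142 ± 5.8800
CI: (136.1200, 147.8800)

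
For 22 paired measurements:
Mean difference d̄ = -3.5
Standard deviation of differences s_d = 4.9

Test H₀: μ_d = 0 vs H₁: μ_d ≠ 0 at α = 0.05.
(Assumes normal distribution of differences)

df = n - 1 = 21
SE = s_d/√n = 4.9/√22 = 1.0447
t = d̄/SE = -3.5/1.0447 = -3.3502
Critical value: t_{0.025,21} = ±2.080
p-value ≈ 0.0030
Decision: reject H₀

Answer: t = -3.3502, reject H₀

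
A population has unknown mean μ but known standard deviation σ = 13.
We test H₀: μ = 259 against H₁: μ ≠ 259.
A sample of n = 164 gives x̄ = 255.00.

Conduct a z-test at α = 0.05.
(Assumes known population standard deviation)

Answer: z = -3.9405, reject H₀

Derivation:
Standard error: SE = σ/√n = 13/√164 = 1.0151
z-statistic: z = (x̄ - μ₀)/SE = (255.00 - 259)/1.0151 = -3.9405
Critical value: ±1.960
p-value = 0.0001
Decision: reject H₀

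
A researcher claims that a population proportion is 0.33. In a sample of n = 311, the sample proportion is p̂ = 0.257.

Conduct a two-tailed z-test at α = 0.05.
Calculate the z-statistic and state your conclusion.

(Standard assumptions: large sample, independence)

H₀: p = 0.33, H₁: p ≠ 0.33
Standard error: SE = √(p₀(1-p₀)/n) = √(0.33×0.67/311) = 0.026663
z-statistic: z = (p̂ - p₀)/SE = (0.257 - 0.33)/0.026663 = -2.7379
Critical value: z_0.025 = ±1.960
p-value = 0.0062
Decision: reject H₀ at α = 0.05

Answer: z = -2.7379, reject H₀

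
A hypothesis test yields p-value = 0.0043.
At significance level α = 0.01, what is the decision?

Compare p-value to α:
0.0043 < 0.01
Decision: reject H₀

Answer: reject H₀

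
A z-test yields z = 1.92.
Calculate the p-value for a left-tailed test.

For z = 1.92:
p = P(Z < 1.92) = Φ(1.92) = 0.9726

Answer: p-value ≈ 0.9726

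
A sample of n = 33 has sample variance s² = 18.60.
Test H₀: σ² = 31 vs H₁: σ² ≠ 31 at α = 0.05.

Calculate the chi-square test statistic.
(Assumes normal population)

df = n - 1 = 32
χ² = (n-1)s²/σ₀² = 32×18.60/31 = 19.2000
Critical values: χ²_{0.975,32} = 18.291, χ²_{0.025,32} = 49.480
Rejection region: χ² < 18.291 or χ² > 49.480
Decision: fail to reject H₀

Answer: χ² = 19.2000, fail to reject H₀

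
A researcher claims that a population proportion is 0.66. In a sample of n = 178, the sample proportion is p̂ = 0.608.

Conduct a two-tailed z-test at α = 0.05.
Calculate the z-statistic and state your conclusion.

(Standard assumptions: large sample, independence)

Answer: z = -1.4645, fail to reject H₀

Derivation:
H₀: p = 0.66, H₁: p ≠ 0.66
Standard error: SE = √(p₀(1-p₀)/n) = √(0.66×0.34/178) = 0.035506
z-statistic: z = (p̂ - p₀)/SE = (0.608 - 0.66)/0.035506 = -1.4645
Critical value: z_0.025 = ±1.960
p-value = 0.1431
Decision: fail to reject H₀ at α = 0.05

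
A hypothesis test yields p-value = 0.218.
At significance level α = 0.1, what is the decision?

Compare p-value to α:
0.218 ≥ 0.1
Decision: fail to reject H₀

Answer: fail to reject H₀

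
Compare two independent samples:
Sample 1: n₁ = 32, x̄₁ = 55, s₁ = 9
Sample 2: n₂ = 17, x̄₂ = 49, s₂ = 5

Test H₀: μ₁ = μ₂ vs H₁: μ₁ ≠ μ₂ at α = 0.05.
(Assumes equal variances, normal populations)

Pooled variance: s²_p = [31×9² + 16×5²]/(47) = 61.9362
s_p = 7.8700
SE = s_p×√(1/n₁ + 1/n₂) = 7.8700×√(1/32 + 1/17) = 2.3620
t = (x̄₁ - x̄₂)/SE = (55 - 49)/2.3620 = 2.5402
df = 47, t-critical = ±2.012
Decision: reject H₀

Answer: t = 2.5402, reject H₀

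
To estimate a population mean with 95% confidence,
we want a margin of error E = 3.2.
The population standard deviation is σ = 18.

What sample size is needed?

Answer: n = 122

Derivation:
z_0.025 = 1.960
n = (z×σ/E)² = (1.960×18/3.2)²
n = 121.5506
Round up: n = 122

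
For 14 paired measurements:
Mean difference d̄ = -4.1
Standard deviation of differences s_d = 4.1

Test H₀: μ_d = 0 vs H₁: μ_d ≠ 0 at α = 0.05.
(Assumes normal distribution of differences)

df = n - 1 = 13
SE = s_d/√n = 4.1/√14 = 1.0958
t = d̄/SE = -4.1/1.0958 = -3.7416
Critical value: t_{0.025,13} = ±2.160
p-value ≈ 0.0025
Decision: reject H₀

Answer: t = -3.7416, reject H₀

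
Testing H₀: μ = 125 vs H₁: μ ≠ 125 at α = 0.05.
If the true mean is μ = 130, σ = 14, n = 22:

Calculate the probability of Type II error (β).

Answer: β ≈ 0.6120

Derivation:
SE = σ/√n = 14/√22 = 2.9848
Critical values: μ₀ ± z_0.025×SE = 125 ± 1.960×2.9848
Acceptance region: (119.1498, 130.8502)
Under H₁ (μ = 130): z_high = (130.8502 - 130)/2.9848 = 0.2848, z_low = (119.1498 - 130)/2.9848 = -3.6352
β = P(not reject | H₁) = Φ(0.2848) - Φ(-3.6352) ≈ 0.6120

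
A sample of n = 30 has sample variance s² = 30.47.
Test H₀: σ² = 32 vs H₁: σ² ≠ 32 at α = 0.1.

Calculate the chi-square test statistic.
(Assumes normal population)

Answer: χ² = 27.6134, fail to reject H₀

Derivation:
df = n - 1 = 29
χ² = (n-1)s²/σ₀² = 29×30.47/32 = 27.6134
Critical values: χ²_{0.95,29} = 17.708, χ²_{0.05,29} = 42.557
Rejection region: χ² < 17.708 or χ² > 42.557
Decision: fail to reject H₀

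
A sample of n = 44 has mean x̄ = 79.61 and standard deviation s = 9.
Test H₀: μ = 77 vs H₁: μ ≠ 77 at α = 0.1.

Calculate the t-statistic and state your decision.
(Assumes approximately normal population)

Answer: t = 1.9236, reject H₀

Derivation:
df = n - 1 = 43
SE = s/√n = 9/√44 = 1.3568
t = (x̄ - μ₀)/SE = (79.61 - 77)/1.3568 = 1.9236
Critical value: t_{0.05,43} = ±1.681
p-value ≈ 0.0610
Decision: reject H₀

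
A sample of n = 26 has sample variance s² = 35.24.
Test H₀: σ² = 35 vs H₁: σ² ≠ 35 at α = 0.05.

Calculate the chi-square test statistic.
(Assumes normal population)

df = n - 1 = 25
χ² = (n-1)s²/σ₀² = 25×35.24/35 = 25.1714
Critical values: χ²_{0.975,25} = 13.120, χ²_{0.025,25} = 40.646
Rejection region: χ² < 13.120 or χ² > 40.646
Decision: fail to reject H₀

Answer: χ² = 25.1714, fail to reject H₀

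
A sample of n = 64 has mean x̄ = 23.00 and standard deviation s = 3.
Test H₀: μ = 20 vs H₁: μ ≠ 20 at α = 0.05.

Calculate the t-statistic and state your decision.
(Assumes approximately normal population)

Answer: t = 8.0000, reject H₀

Derivation:
df = n - 1 = 63
SE = s/√n = 3/√64 = 0.3750
t = (x̄ - μ₀)/SE = (23.00 - 20)/0.3750 = 8.0000
Critical value: t_{0.025,63} = ±1.998
p-value < 0.0001
Decision: reject H₀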